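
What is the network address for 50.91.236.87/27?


IP:   00110010.01011011.11101100.01010111
Mask: 11111111.11111111.11111111.11100000
AND operation:
Net:  00110010.01011011.11101100.01000000
Network: 50.91.236.64/27


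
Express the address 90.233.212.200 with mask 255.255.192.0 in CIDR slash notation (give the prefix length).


Binary: 11111111.11111111.11000000.00000000
Count leading 1s
Prefix: /18


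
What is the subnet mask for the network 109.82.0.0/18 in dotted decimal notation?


/18 means 18 network bits, 14 host bits
Binary: 11111111111111111100000000000000
Mask: 255.255.192.0


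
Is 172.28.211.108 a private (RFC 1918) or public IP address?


RFC 1918 private ranges:
  10.0.0.0/8 (10.0.0.0 - 10.255.255.255)
  172.16.0.0/12 (172.16.0.0 - 172.31.255.255)
  192.168.0.0/16 (192.168.0.0 - 192.168.255.255)
Private (in 172.16.0.0/12)


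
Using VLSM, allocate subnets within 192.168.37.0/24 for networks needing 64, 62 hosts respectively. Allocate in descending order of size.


64 hosts -> /25 (126 usable): 192.168.37.0/25
62 hosts -> /26 (62 usable): 192.168.37.128/26
Allocation: 192.168.37.0/25 (64 hosts, 126 usable); 192.168.37.128/26 (62 hosts, 62 usable)


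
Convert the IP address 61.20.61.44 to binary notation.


61 = 00111101
20 = 00010100
61 = 00111101
44 = 00101100
Binary: 00111101.00010100.00111101.00101100


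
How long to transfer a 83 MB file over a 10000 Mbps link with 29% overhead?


Effective throughput = 10000 * (1 - 29/100) = 7100 Mbps
File size in Mb = 83 * 8 = 664 Mb
Time = 664 / 7100
Time = 0.0935 seconds


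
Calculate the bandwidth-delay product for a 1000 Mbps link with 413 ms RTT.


BDP = bandwidth * RTT
= 1000 Mbps * 413 ms
= 1000 * 1e6 * 413 / 1000 bits
= 413000000 bits
= 51625000 bytes
= 50415.0391 KB
BDP = 413000000 bits (51625000 bytes)


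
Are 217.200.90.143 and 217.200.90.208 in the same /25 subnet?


Mask: 255.255.255.128
217.200.90.143 AND mask = 217.200.90.128
217.200.90.208 AND mask = 217.200.90.128
Yes, same subnet (217.200.90.128)


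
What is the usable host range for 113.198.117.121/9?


Network: 113.128.0.0
Broadcast: 113.255.255.255
First usable = network + 1
Last usable = broadcast - 1
Range: 113.128.0.1 to 113.255.255.254


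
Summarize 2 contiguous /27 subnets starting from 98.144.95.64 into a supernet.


Original prefix: /27
Number of subnets: 2 = 2^1
New prefix = 27 - 1 = 26
Supernet: 98.144.95.64/26


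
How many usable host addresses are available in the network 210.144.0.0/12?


Host bits = 32 - 12 = 20
Total addresses = 2^20 = 1048576
Usable = total - 2 (network and broadcast)
Usable hosts: 1048574


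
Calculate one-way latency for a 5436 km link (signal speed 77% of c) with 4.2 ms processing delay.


Speed = 0.77 * 3e5 km/s = 231000 km/s
Propagation delay = 5436 / 231000 = 0.0235 s = 23.5325 ms
Processing delay = 4.2 ms
Total one-way latency = 27.7325 ms


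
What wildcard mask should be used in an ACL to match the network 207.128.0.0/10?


Subnet mask: 255.192.0.0
Wildcard = 255.255.255.255 - subnet mask
255 - 255 = 0
255 - 192 = 63
255 - 0 = 255
255 - 0 = 255
Wildcard: 0.63.255.255


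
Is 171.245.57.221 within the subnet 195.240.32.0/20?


Subnet network: 195.240.32.0
Test IP AND mask: 171.245.48.0
No, 171.245.57.221 is not in 195.240.32.0/20


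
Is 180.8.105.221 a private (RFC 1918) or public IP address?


RFC 1918 private ranges:
  10.0.0.0/8 (10.0.0.0 - 10.255.255.255)
  172.16.0.0/12 (172.16.0.0 - 172.31.255.255)
  192.168.0.0/16 (192.168.0.0 - 192.168.255.255)
Public (not in any RFC 1918 range)


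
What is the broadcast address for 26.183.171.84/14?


Network: 26.180.0.0/14
Host bits = 18
Set all host bits to 1:
Broadcast: 26.183.255.255


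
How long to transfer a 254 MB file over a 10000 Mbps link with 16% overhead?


Effective throughput = 10000 * (1 - 16/100) = 8400 Mbps
File size in Mb = 254 * 8 = 2032 Mb
Time = 2032 / 8400
Time = 0.2419 seconds


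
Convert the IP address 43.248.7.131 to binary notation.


43 = 00101011
248 = 11111000
7 = 00000111
131 = 10000011
Binary: 00101011.11111000.00000111.10000011


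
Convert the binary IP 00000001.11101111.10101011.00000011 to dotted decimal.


00000001 = 1
11101111 = 239
10101011 = 171
00000011 = 3
IP: 1.239.171.3


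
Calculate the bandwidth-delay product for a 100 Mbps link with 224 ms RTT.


BDP = bandwidth * RTT
= 100 Mbps * 224 ms
= 100 * 1e6 * 224 / 1000 bits
= 22400000 bits
= 2800000 bytes
= 2734.375 KB
BDP = 22400000 bits (2800000 bytes)


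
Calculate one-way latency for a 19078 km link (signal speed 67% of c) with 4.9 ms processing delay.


Speed = 0.67 * 3e5 km/s = 201000 km/s
Propagation delay = 19078 / 201000 = 0.0949 s = 94.9154 ms
Processing delay = 4.9 ms
Total one-way latency = 99.8154 ms


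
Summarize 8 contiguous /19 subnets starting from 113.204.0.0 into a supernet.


Original prefix: /19
Number of subnets: 8 = 2^3
New prefix = 19 - 3 = 16
Supernet: 113.204.0.0/16


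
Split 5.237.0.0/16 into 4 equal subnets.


New prefix = 16 + 2 = 18
Each subnet has 16384 addresses
  5.237.0.0/18
  5.237.64.0/18
  5.237.128.0/18
  5.237.192.0/18
Subnets: 5.237.0.0/18, 5.237.64.0/18, 5.237.128.0/18, 5.237.192.0/18


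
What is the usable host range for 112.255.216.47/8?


Network: 112.0.0.0
Broadcast: 112.255.255.255
First usable = network + 1
Last usable = broadcast - 1
Range: 112.0.0.1 to 112.255.255.254


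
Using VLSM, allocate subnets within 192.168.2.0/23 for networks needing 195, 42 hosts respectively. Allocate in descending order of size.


195 hosts -> /24 (254 usable): 192.168.2.0/24
42 hosts -> /26 (62 usable): 192.168.3.0/26
Allocation: 192.168.2.0/24 (195 hosts, 254 usable); 192.168.3.0/26 (42 hosts, 62 usable)


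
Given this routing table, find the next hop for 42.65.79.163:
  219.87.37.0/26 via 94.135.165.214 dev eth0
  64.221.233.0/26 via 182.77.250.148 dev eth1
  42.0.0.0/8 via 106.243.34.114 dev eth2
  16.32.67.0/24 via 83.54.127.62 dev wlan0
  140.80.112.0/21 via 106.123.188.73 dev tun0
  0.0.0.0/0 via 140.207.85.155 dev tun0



Longest prefix match for 42.65.79.163:
  /26 219.87.37.0: no
  /26 64.221.233.0: no
  /8 42.0.0.0: MATCH
  /24 16.32.67.0: no
  /21 140.80.112.0: no
  /0 0.0.0.0: MATCH
Selected: next-hop 106.243.34.114 via eth2 (matched /8)


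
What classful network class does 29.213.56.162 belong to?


First octet: 29
Binary: 00011101
0xxxxxxx -> Class A (1-126)
Class A, default mask 255.0.0.0 (/8)


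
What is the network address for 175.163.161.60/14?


IP:   10101111.10100011.10100001.00111100
Mask: 11111111.11111100.00000000.00000000
AND operation:
Net:  10101111.10100000.00000000.00000000
Network: 175.160.0.0/14


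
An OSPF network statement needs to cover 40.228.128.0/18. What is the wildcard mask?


Subnet mask: 255.255.192.0
Wildcard = 255.255.255.255 - subnet mask
255 - 255 = 0
255 - 255 = 0
255 - 192 = 63
255 - 0 = 255
Wildcard: 0.0.63.255


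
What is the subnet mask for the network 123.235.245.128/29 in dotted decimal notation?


/29 means 29 network bits, 3 host bits
Binary: 11111111111111111111111111111000
Mask: 255.255.255.248


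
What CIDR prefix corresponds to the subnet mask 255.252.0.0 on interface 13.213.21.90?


Binary: 11111111.11111100.00000000.00000000
Count leading 1s
Prefix: /14


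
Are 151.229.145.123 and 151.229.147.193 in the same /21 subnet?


Mask: 255.255.248.0
151.229.145.123 AND mask = 151.229.144.0
151.229.147.193 AND mask = 151.229.144.0
Yes, same subnet (151.229.144.0)


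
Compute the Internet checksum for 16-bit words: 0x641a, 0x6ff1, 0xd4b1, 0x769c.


Sum all words (with carry folding):
+ 0x641a = 0x641a
+ 0x6ff1 = 0xd40b
+ 0xd4b1 = 0xa8bd
+ 0x769c = 0x1f5a
One's complement: ~0x1f5a
Checksum = 0xe0a5


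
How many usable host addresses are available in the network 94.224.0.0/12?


Host bits = 32 - 12 = 20
Total addresses = 2^20 = 1048576
Usable = total - 2 (network and broadcast)
Usable hosts: 1048574


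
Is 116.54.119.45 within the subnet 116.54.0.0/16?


Subnet network: 116.54.0.0
Test IP AND mask: 116.54.0.0
Yes, 116.54.119.45 is in 116.54.0.0/16


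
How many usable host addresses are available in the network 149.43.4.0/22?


Host bits = 32 - 22 = 10
Total addresses = 2^10 = 1024
Usable = total - 2 (network and broadcast)
Usable hosts: 1022


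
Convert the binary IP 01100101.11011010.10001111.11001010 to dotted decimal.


01100101 = 101
11011010 = 218
10001111 = 143
11001010 = 202
IP: 101.218.143.202


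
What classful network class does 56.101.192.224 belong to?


First octet: 56
Binary: 00111000
0xxxxxxx -> Class A (1-126)
Class A, default mask 255.0.0.0 (/8)


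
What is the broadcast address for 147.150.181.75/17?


Network: 147.150.128.0/17
Host bits = 15
Set all host bits to 1:
Broadcast: 147.150.255.255


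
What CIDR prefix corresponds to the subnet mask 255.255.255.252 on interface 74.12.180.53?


Binary: 11111111.11111111.11111111.11111100
Count leading 1s
Prefix: /30


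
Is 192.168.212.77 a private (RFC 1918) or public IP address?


RFC 1918 private ranges:
  10.0.0.0/8 (10.0.0.0 - 10.255.255.255)
  172.16.0.0/12 (172.16.0.0 - 172.31.255.255)
  192.168.0.0/16 (192.168.0.0 - 192.168.255.255)
Private (in 192.168.0.0/16)


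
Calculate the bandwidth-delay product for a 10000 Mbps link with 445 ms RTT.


BDP = bandwidth * RTT
= 10000 Mbps * 445 ms
= 10000 * 1e6 * 445 / 1000 bits
= 4450000000 bits
= 556250000 bytes
= 543212.8906 KB
BDP = 4450000000 bits (556250000 bytes)


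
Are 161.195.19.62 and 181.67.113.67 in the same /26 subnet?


Mask: 255.255.255.192
161.195.19.62 AND mask = 161.195.19.0
181.67.113.67 AND mask = 181.67.113.64
No, different subnets (161.195.19.0 vs 181.67.113.64)


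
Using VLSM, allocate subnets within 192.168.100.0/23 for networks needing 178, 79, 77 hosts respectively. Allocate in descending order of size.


178 hosts -> /24 (254 usable): 192.168.100.0/24
79 hosts -> /25 (126 usable): 192.168.101.0/25
77 hosts -> /25 (126 usable): 192.168.101.128/25
Allocation: 192.168.100.0/24 (178 hosts, 254 usable); 192.168.101.0/25 (79 hosts, 126 usable); 192.168.101.128/25 (77 hosts, 126 usable)


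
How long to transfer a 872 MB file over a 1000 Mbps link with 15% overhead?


Effective throughput = 1000 * (1 - 15/100) = 850 Mbps
File size in Mb = 872 * 8 = 6976 Mb
Time = 6976 / 850
Time = 8.2071 seconds


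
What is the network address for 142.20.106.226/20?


IP:   10001110.00010100.01101010.11100010
Mask: 11111111.11111111.11110000.00000000
AND operation:
Net:  10001110.00010100.01100000.00000000
Network: 142.20.96.0/20


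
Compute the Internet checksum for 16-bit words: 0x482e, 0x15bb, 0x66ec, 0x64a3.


Sum all words (with carry folding):
+ 0x482e = 0x482e
+ 0x15bb = 0x5de9
+ 0x66ec = 0xc4d5
+ 0x64a3 = 0x2979
One's complement: ~0x2979
Checksum = 0xd686


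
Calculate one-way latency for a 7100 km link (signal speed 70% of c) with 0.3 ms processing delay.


Speed = 0.7 * 3e5 km/s = 210000 km/s
Propagation delay = 7100 / 210000 = 0.0338 s = 33.8095 ms
Processing delay = 0.3 ms
Total one-way latency = 34.1095 ms


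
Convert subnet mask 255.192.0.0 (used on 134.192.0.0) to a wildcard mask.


Subnet mask: 255.192.0.0
Wildcard = 255.255.255.255 - subnet mask
255 - 255 = 0
255 - 192 = 63
255 - 0 = 255
255 - 0 = 255
Wildcard: 0.63.255.255


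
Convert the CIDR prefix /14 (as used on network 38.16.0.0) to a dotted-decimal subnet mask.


/14 means 14 network bits, 18 host bits
Binary: 11111111111111000000000000000000
Mask: 255.252.0.0


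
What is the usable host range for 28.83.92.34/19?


Network: 28.83.64.0
Broadcast: 28.83.95.255
First usable = network + 1
Last usable = broadcast - 1
Range: 28.83.64.1 to 28.83.95.254


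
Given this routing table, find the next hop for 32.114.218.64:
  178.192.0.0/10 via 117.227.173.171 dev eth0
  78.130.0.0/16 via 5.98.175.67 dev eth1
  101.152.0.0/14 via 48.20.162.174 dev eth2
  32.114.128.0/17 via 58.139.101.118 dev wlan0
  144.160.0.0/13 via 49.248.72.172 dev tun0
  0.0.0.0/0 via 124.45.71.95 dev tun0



Longest prefix match for 32.114.218.64:
  /10 178.192.0.0: no
  /16 78.130.0.0: no
  /14 101.152.0.0: no
  /17 32.114.128.0: MATCH
  /13 144.160.0.0: no
  /0 0.0.0.0: MATCH
Selected: next-hop 58.139.101.118 via wlan0 (matched /17)


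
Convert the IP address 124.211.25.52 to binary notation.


124 = 01111100
211 = 11010011
25 = 00011001
52 = 00110100
Binary: 01111100.11010011.00011001.00110100


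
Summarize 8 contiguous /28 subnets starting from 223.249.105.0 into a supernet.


Original prefix: /28
Number of subnets: 8 = 2^3
New prefix = 28 - 3 = 25
Supernet: 223.249.105.0/25


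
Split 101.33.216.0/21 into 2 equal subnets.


New prefix = 21 + 1 = 22
Each subnet has 1024 addresses
  101.33.216.0/22
  101.33.220.0/22
Subnets: 101.33.216.0/22, 101.33.220.0/22


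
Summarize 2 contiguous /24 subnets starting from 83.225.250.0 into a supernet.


Original prefix: /24
Number of subnets: 2 = 2^1
New prefix = 24 - 1 = 23
Supernet: 83.225.250.0/23


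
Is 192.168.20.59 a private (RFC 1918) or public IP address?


RFC 1918 private ranges:
  10.0.0.0/8 (10.0.0.0 - 10.255.255.255)
  172.16.0.0/12 (172.16.0.0 - 172.31.255.255)
  192.168.0.0/16 (192.168.0.0 - 192.168.255.255)
Private (in 192.168.0.0/16)


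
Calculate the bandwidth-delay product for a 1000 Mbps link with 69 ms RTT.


BDP = bandwidth * RTT
= 1000 Mbps * 69 ms
= 1000 * 1e6 * 69 / 1000 bits
= 69000000 bits
= 8625000 bytes
= 8422.8516 KB
BDP = 69000000 bits (8625000 bytes)


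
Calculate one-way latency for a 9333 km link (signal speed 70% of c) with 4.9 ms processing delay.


Speed = 0.7 * 3e5 km/s = 210000 km/s
Propagation delay = 9333 / 210000 = 0.0444 s = 44.4429 ms
Processing delay = 4.9 ms
Total one-way latency = 49.3429 ms


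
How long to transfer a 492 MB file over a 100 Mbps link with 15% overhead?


Effective throughput = 100 * (1 - 15/100) = 85 Mbps
File size in Mb = 492 * 8 = 3936 Mb
Time = 3936 / 85
Time = 46.3059 seconds


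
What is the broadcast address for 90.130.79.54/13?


Network: 90.128.0.0/13
Host bits = 19
Set all host bits to 1:
Broadcast: 90.135.255.255


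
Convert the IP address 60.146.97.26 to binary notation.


60 = 00111100
146 = 10010010
97 = 01100001
26 = 00011010
Binary: 00111100.10010010.01100001.00011010


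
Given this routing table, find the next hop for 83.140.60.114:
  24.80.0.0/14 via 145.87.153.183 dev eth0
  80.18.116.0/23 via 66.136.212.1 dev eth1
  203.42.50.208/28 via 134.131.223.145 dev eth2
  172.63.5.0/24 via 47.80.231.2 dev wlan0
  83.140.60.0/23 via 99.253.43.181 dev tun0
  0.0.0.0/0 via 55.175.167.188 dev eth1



Longest prefix match for 83.140.60.114:
  /14 24.80.0.0: no
  /23 80.18.116.0: no
  /28 203.42.50.208: no
  /24 172.63.5.0: no
  /23 83.140.60.0: MATCH
  /0 0.0.0.0: MATCH
Selected: next-hop 99.253.43.181 via tun0 (matched /23)


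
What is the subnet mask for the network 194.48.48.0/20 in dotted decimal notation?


/20 means 20 network bits, 12 host bits
Binary: 11111111111111111111000000000000
Mask: 255.255.240.0


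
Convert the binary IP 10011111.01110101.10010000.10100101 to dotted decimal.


10011111 = 159
01110101 = 117
10010000 = 144
10100101 = 165
IP: 159.117.144.165


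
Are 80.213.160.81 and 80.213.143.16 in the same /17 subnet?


Mask: 255.255.128.0
80.213.160.81 AND mask = 80.213.128.0
80.213.143.16 AND mask = 80.213.128.0
Yes, same subnet (80.213.128.0)


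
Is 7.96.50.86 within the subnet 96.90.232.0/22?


Subnet network: 96.90.232.0
Test IP AND mask: 7.96.48.0
No, 7.96.50.86 is not in 96.90.232.0/22


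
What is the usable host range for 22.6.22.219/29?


Network: 22.6.22.216
Broadcast: 22.6.22.223
First usable = network + 1
Last usable = broadcast - 1
Range: 22.6.22.217 to 22.6.22.222


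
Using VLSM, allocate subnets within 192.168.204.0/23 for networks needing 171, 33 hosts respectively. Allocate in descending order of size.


171 hosts -> /24 (254 usable): 192.168.204.0/24
33 hosts -> /26 (62 usable): 192.168.205.0/26
Allocation: 192.168.204.0/24 (171 hosts, 254 usable); 192.168.205.0/26 (33 hosts, 62 usable)


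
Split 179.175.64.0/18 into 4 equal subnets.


New prefix = 18 + 2 = 20
Each subnet has 4096 addresses
  179.175.64.0/20
  179.175.80.0/20
  179.175.96.0/20
  179.175.112.0/20
Subnets: 179.175.64.0/20, 179.175.80.0/20, 179.175.96.0/20, 179.175.112.0/20


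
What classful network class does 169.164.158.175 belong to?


First octet: 169
Binary: 10101001
10xxxxxx -> Class B (128-191)
Class B, default mask 255.255.0.0 (/16)


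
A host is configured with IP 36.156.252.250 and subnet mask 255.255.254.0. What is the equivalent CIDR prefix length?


Binary: 11111111.11111111.11111110.00000000
Count leading 1s
Prefix: /23


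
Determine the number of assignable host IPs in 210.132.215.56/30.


Host bits = 32 - 30 = 2
Total addresses = 2^2 = 4
Usable = total - 2 (network and broadcast)
Usable hosts: 2


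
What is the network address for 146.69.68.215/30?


IP:   10010010.01000101.01000100.11010111
Mask: 11111111.11111111.11111111.11111100
AND operation:
Net:  10010010.01000101.01000100.11010100
Network: 146.69.68.212/30


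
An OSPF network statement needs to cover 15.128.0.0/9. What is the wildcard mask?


Subnet mask: 255.128.0.0
Wildcard = 255.255.255.255 - subnet mask
255 - 255 = 0
255 - 128 = 127
255 - 0 = 255
255 - 0 = 255
Wildcard: 0.127.255.255


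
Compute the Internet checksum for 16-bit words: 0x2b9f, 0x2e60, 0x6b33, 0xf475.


Sum all words (with carry folding):
+ 0x2b9f = 0x2b9f
+ 0x2e60 = 0x59ff
+ 0x6b33 = 0xc532
+ 0xf475 = 0xb9a8
One's complement: ~0xb9a8
Checksum = 0x4657


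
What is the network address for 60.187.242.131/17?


IP:   00111100.10111011.11110010.10000011
Mask: 11111111.11111111.10000000.00000000
AND operation:
Net:  00111100.10111011.10000000.00000000
Network: 60.187.128.0/17


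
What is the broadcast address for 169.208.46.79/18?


Network: 169.208.0.0/18
Host bits = 14
Set all host bits to 1:
Broadcast: 169.208.63.255


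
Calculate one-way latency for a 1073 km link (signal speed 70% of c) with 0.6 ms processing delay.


Speed = 0.7 * 3e5 km/s = 210000 km/s
Propagation delay = 1073 / 210000 = 0.0051 s = 5.1095 ms
Processing delay = 0.6 ms
Total one-way latency = 5.7095 ms


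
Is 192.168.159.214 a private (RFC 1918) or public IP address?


RFC 1918 private ranges:
  10.0.0.0/8 (10.0.0.0 - 10.255.255.255)
  172.16.0.0/12 (172.16.0.0 - 172.31.255.255)
  192.168.0.0/16 (192.168.0.0 - 192.168.255.255)
Private (in 192.168.0.0/16)


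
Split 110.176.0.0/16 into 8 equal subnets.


New prefix = 16 + 3 = 19
Each subnet has 8192 addresses
  110.176.0.0/19
  110.176.32.0/19
  110.176.64.0/19
  110.176.96.0/19
  110.176.128.0/19
  110.176.160.0/19
  110.176.192.0/19
  110.176.224.0/19
Subnets: 110.176.0.0/19, 110.176.32.0/19, 110.176.64.0/19, 110.176.96.0/19, 110.176.128.0/19, 110.176.160.0/19, 110.176.192.0/19, 110.176.224.0/19


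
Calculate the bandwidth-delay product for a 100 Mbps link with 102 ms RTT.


BDP = bandwidth * RTT
= 100 Mbps * 102 ms
= 100 * 1e6 * 102 / 1000 bits
= 10200000 bits
= 1275000 bytes
= 1245.1172 KB
BDP = 10200000 bits (1275000 bytes)


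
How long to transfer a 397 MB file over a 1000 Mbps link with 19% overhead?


Effective throughput = 1000 * (1 - 19/100) = 810 Mbps
File size in Mb = 397 * 8 = 3176 Mb
Time = 3176 / 810
Time = 3.921 seconds


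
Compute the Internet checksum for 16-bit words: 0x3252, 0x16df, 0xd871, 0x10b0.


Sum all words (with carry folding):
+ 0x3252 = 0x3252
+ 0x16df = 0x4931
+ 0xd871 = 0x21a3
+ 0x10b0 = 0x3253
One's complement: ~0x3253
Checksum = 0xcdac


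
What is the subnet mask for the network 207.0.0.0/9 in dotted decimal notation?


/9 means 9 network bits, 23 host bits
Binary: 11111111100000000000000000000000
Mask: 255.128.0.0


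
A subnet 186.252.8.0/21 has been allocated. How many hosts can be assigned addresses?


Host bits = 32 - 21 = 11
Total addresses = 2^11 = 2048
Usable = total - 2 (network and broadcast)
Usable hosts: 2046


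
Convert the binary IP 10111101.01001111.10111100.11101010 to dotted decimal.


10111101 = 189
01001111 = 79
10111100 = 188
11101010 = 234
IP: 189.79.188.234


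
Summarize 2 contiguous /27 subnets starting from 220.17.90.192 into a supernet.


Original prefix: /27
Number of subnets: 2 = 2^1
New prefix = 27 - 1 = 26
Supernet: 220.17.90.192/26


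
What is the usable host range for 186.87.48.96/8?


Network: 186.0.0.0
Broadcast: 186.255.255.255
First usable = network + 1
Last usable = broadcast - 1
Range: 186.0.0.1 to 186.255.255.254


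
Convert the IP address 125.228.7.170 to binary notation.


125 = 01111101
228 = 11100100
7 = 00000111
170 = 10101010
Binary: 01111101.11100100.00000111.10101010


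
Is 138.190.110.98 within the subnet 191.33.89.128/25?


Subnet network: 191.33.89.128
Test IP AND mask: 138.190.110.0
No, 138.190.110.98 is not in 191.33.89.128/25


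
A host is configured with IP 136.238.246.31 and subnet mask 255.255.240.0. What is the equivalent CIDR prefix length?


Binary: 11111111.11111111.11110000.00000000
Count leading 1s
Prefix: /20


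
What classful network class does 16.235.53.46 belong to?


First octet: 16
Binary: 00010000
0xxxxxxx -> Class A (1-126)
Class A, default mask 255.0.0.0 (/8)


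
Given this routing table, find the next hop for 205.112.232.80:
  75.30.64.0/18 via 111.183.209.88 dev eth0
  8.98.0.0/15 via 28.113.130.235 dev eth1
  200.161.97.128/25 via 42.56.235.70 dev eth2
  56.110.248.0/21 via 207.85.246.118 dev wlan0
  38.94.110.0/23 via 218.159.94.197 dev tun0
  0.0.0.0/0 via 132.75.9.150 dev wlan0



Longest prefix match for 205.112.232.80:
  /18 75.30.64.0: no
  /15 8.98.0.0: no
  /25 200.161.97.128: no
  /21 56.110.248.0: no
  /23 38.94.110.0: no
  /0 0.0.0.0: MATCH
Selected: next-hop 132.75.9.150 via wlan0 (matched /0)


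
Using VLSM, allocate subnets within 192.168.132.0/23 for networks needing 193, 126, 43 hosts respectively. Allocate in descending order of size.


193 hosts -> /24 (254 usable): 192.168.132.0/24
126 hosts -> /25 (126 usable): 192.168.133.0/25
43 hosts -> /26 (62 usable): 192.168.133.128/26
Allocation: 192.168.132.0/24 (193 hosts, 254 usable); 192.168.133.0/25 (126 hosts, 126 usable); 192.168.133.128/26 (43 hosts, 62 usable)


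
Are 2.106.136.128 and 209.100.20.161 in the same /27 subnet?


Mask: 255.255.255.224
2.106.136.128 AND mask = 2.106.136.128
209.100.20.161 AND mask = 209.100.20.160
No, different subnets (2.106.136.128 vs 209.100.20.160)


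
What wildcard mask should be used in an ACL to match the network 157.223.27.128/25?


Subnet mask: 255.255.255.128
Wildcard = 255.255.255.255 - subnet mask
255 - 255 = 0
255 - 255 = 0
255 - 255 = 0
255 - 128 = 127
Wildcard: 0.0.0.127


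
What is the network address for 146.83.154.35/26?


IP:   10010010.01010011.10011010.00100011
Mask: 11111111.11111111.11111111.11000000
AND operation:
Net:  10010010.01010011.10011010.00000000
Network: 146.83.154.0/26


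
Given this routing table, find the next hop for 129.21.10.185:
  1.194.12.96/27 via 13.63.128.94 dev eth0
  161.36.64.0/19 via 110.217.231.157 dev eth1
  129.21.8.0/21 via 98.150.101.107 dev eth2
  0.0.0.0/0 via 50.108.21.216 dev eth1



Longest prefix match for 129.21.10.185:
  /27 1.194.12.96: no
  /19 161.36.64.0: no
  /21 129.21.8.0: MATCH
  /0 0.0.0.0: MATCH
Selected: next-hop 98.150.101.107 via eth2 (matched /21)


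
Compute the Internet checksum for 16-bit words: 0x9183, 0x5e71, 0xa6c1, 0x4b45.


Sum all words (with carry folding):
+ 0x9183 = 0x9183
+ 0x5e71 = 0xeff4
+ 0xa6c1 = 0x96b6
+ 0x4b45 = 0xe1fb
One's complement: ~0xe1fb
Checksum = 0x1e04


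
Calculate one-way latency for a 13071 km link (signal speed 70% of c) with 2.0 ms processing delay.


Speed = 0.7 * 3e5 km/s = 210000 km/s
Propagation delay = 13071 / 210000 = 0.0622 s = 62.2429 ms
Processing delay = 2.0 ms
Total one-way latency = 64.2429 ms


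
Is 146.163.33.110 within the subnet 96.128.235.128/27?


Subnet network: 96.128.235.128
Test IP AND mask: 146.163.33.96
No, 146.163.33.110 is not in 96.128.235.128/27


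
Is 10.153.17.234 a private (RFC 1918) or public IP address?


RFC 1918 private ranges:
  10.0.0.0/8 (10.0.0.0 - 10.255.255.255)
  172.16.0.0/12 (172.16.0.0 - 172.31.255.255)
  192.168.0.0/16 (192.168.0.0 - 192.168.255.255)
Private (in 10.0.0.0/8)


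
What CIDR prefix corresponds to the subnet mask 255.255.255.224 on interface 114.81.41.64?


Binary: 11111111.11111111.11111111.11100000
Count leading 1s
Prefix: /27


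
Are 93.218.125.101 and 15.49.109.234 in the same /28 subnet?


Mask: 255.255.255.240
93.218.125.101 AND mask = 93.218.125.96
15.49.109.234 AND mask = 15.49.109.224
No, different subnets (93.218.125.96 vs 15.49.109.224)


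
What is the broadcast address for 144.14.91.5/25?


Network: 144.14.91.0/25
Host bits = 7
Set all host bits to 1:
Broadcast: 144.14.91.127


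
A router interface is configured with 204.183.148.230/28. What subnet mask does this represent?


/28 means 28 network bits, 4 host bits
Binary: 11111111111111111111111111110000
Mask: 255.255.255.240


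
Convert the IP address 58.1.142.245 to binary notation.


58 = 00111010
1 = 00000001
142 = 10001110
245 = 11110101
Binary: 00111010.00000001.10001110.11110101


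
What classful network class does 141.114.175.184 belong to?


First octet: 141
Binary: 10001101
10xxxxxx -> Class B (128-191)
Class B, default mask 255.255.0.0 (/16)


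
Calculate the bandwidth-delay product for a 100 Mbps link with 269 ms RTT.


BDP = bandwidth * RTT
= 100 Mbps * 269 ms
= 100 * 1e6 * 269 / 1000 bits
= 26900000 bits
= 3362500 bytes
= 3283.6914 KB
BDP = 26900000 bits (3362500 bytes)


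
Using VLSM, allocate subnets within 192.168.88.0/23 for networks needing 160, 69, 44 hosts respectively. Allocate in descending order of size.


160 hosts -> /24 (254 usable): 192.168.88.0/24
69 hosts -> /25 (126 usable): 192.168.89.0/25
44 hosts -> /26 (62 usable): 192.168.89.128/26
Allocation: 192.168.88.0/24 (160 hosts, 254 usable); 192.168.89.0/25 (69 hosts, 126 usable); 192.168.89.128/26 (44 hosts, 62 usable)


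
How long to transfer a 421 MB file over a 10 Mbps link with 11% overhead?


Effective throughput = 10 * (1 - 11/100) = 8.9 Mbps
File size in Mb = 421 * 8 = 3368 Mb
Time = 3368 / 8.9
Time = 378.427 seconds


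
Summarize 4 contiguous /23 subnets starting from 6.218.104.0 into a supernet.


Original prefix: /23
Number of subnets: 4 = 2^2
New prefix = 23 - 2 = 21
Supernet: 6.218.104.0/21


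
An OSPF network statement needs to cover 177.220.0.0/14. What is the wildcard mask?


Subnet mask: 255.252.0.0
Wildcard = 255.255.255.255 - subnet mask
255 - 255 = 0
255 - 252 = 3
255 - 0 = 255
255 - 0 = 255
Wildcard: 0.3.255.255


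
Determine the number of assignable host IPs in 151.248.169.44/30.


Host bits = 32 - 30 = 2
Total addresses = 2^2 = 4
Usable = total - 2 (network and broadcast)
Usable hosts: 2


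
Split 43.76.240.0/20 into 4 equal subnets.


New prefix = 20 + 2 = 22
Each subnet has 1024 addresses
  43.76.240.0/22
  43.76.244.0/22
  43.76.248.0/22
  43.76.252.0/22
Subnets: 43.76.240.0/22, 43.76.244.0/22, 43.76.248.0/22, 43.76.252.0/22


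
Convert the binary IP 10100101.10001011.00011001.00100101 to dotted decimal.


10100101 = 165
10001011 = 139
00011001 = 25
00100101 = 37
IP: 165.139.25.37


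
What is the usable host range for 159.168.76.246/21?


Network: 159.168.72.0
Broadcast: 159.168.79.255
First usable = network + 1
Last usable = broadcast - 1
Range: 159.168.72.1 to 159.168.79.254


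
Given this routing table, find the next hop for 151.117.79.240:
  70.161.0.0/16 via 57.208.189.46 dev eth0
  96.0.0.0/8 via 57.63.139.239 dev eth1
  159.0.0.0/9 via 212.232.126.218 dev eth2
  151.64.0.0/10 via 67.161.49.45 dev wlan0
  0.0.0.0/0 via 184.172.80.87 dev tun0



Longest prefix match for 151.117.79.240:
  /16 70.161.0.0: no
  /8 96.0.0.0: no
  /9 159.0.0.0: no
  /10 151.64.0.0: MATCH
  /0 0.0.0.0: MATCH
Selected: next-hop 67.161.49.45 via wlan0 (matched /10)


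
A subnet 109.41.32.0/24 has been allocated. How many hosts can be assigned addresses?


Host bits = 32 - 24 = 8
Total addresses = 2^8 = 256
Usable = total - 2 (network and broadcast)
Usable hosts: 254


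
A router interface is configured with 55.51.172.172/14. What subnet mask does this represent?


/14 means 14 network bits, 18 host bits
Binary: 11111111111111000000000000000000
Mask: 255.252.0.0


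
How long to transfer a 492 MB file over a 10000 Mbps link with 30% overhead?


Effective throughput = 10000 * (1 - 30/100) = 7000 Mbps
File size in Mb = 492 * 8 = 3936 Mb
Time = 3936 / 7000
Time = 0.5623 seconds


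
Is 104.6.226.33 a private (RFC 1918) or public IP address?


RFC 1918 private ranges:
  10.0.0.0/8 (10.0.0.0 - 10.255.255.255)
  172.16.0.0/12 (172.16.0.0 - 172.31.255.255)
  192.168.0.0/16 (192.168.0.0 - 192.168.255.255)
Public (not in any RFC 1918 range)


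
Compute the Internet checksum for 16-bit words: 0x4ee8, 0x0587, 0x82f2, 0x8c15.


Sum all words (with carry folding):
+ 0x4ee8 = 0x4ee8
+ 0x0587 = 0x546f
+ 0x82f2 = 0xd761
+ 0x8c15 = 0x6377
One's complement: ~0x6377
Checksum = 0x9c88


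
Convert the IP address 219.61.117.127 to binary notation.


219 = 11011011
61 = 00111101
117 = 01110101
127 = 01111111
Binary: 11011011.00111101.01110101.01111111


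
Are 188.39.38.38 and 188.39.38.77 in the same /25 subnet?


Mask: 255.255.255.128
188.39.38.38 AND mask = 188.39.38.0
188.39.38.77 AND mask = 188.39.38.0
Yes, same subnet (188.39.38.0)


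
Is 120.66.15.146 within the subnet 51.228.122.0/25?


Subnet network: 51.228.122.0
Test IP AND mask: 120.66.15.128
No, 120.66.15.146 is not in 51.228.122.0/25


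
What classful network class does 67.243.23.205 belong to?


First octet: 67
Binary: 01000011
0xxxxxxx -> Class A (1-126)
Class A, default mask 255.0.0.0 (/8)


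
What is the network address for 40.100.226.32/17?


IP:   00101000.01100100.11100010.00100000
Mask: 11111111.11111111.10000000.00000000
AND operation:
Net:  00101000.01100100.10000000.00000000
Network: 40.100.128.0/17


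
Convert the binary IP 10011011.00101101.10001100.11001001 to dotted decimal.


10011011 = 155
00101101 = 45
10001100 = 140
11001001 = 201
IP: 155.45.140.201


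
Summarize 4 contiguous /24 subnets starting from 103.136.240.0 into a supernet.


Original prefix: /24
Number of subnets: 4 = 2^2
New prefix = 24 - 2 = 22
Supernet: 103.136.240.0/22


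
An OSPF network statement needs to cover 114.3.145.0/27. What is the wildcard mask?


Subnet mask: 255.255.255.224
Wildcard = 255.255.255.255 - subnet mask
255 - 255 = 0
255 - 255 = 0
255 - 255 = 0
255 - 224 = 31
Wildcard: 0.0.0.31


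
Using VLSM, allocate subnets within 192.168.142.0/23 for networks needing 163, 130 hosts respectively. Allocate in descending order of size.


163 hosts -> /24 (254 usable): 192.168.142.0/24
130 hosts -> /24 (254 usable): 192.168.143.0/24
Allocation: 192.168.142.0/24 (163 hosts, 254 usable); 192.168.143.0/24 (130 hosts, 254 usable)


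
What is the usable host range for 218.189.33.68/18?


Network: 218.189.0.0
Broadcast: 218.189.63.255
First usable = network + 1
Last usable = broadcast - 1
Range: 218.189.0.1 to 218.189.63.254


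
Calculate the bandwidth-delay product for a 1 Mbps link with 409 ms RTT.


BDP = bandwidth * RTT
= 1 Mbps * 409 ms
= 1 * 1e6 * 409 / 1000 bits
= 409000 bits
= 51125 bytes
= 49.9268 KB
BDP = 409000 bits (51125 bytes)


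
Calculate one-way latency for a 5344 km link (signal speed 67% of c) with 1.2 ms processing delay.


Speed = 0.67 * 3e5 km/s = 201000 km/s
Propagation delay = 5344 / 201000 = 0.0266 s = 26.5871 ms
Processing delay = 1.2 ms
Total one-way latency = 27.7871 ms


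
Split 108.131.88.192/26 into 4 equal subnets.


New prefix = 26 + 2 = 28
Each subnet has 16 addresses
  108.131.88.192/28
  108.131.88.208/28
  108.131.88.224/28
  108.131.88.240/28
Subnets: 108.131.88.192/28, 108.131.88.208/28, 108.131.88.224/28, 108.131.88.240/28


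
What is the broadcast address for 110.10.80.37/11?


Network: 110.0.0.0/11
Host bits = 21
Set all host bits to 1:
Broadcast: 110.31.255.255


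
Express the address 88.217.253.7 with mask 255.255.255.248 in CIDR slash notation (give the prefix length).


Binary: 11111111.11111111.11111111.11111000
Count leading 1s
Prefix: /29


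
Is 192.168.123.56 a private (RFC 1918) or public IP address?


RFC 1918 private ranges:
  10.0.0.0/8 (10.0.0.0 - 10.255.255.255)
  172.16.0.0/12 (172.16.0.0 - 172.31.255.255)
  192.168.0.0/16 (192.168.0.0 - 192.168.255.255)
Private (in 192.168.0.0/16)


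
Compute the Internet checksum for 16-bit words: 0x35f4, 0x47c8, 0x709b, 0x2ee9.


Sum all words (with carry folding):
+ 0x35f4 = 0x35f4
+ 0x47c8 = 0x7dbc
+ 0x709b = 0xee57
+ 0x2ee9 = 0x1d41
One's complement: ~0x1d41
Checksum = 0xe2be


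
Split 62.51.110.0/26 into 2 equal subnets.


New prefix = 26 + 1 = 27
Each subnet has 32 addresses
  62.51.110.0/27
  62.51.110.32/27
Subnets: 62.51.110.0/27, 62.51.110.32/27


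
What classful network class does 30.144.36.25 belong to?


First octet: 30
Binary: 00011110
0xxxxxxx -> Class A (1-126)
Class A, default mask 255.0.0.0 (/8)


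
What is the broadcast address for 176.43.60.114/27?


Network: 176.43.60.96/27
Host bits = 5
Set all host bits to 1:
Broadcast: 176.43.60.127


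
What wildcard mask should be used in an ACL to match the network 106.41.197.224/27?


Subnet mask: 255.255.255.224
Wildcard = 255.255.255.255 - subnet mask
255 - 255 = 0
255 - 255 = 0
255 - 255 = 0
255 - 224 = 31
Wildcard: 0.0.0.31


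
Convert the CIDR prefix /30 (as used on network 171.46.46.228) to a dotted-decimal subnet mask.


/30 means 30 network bits, 2 host bits
Binary: 11111111111111111111111111111100
Mask: 255.255.255.252


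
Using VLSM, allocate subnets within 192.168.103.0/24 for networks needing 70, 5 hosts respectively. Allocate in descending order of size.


70 hosts -> /25 (126 usable): 192.168.103.0/25
5 hosts -> /29 (6 usable): 192.168.103.128/29
Allocation: 192.168.103.0/25 (70 hosts, 126 usable); 192.168.103.128/29 (5 hosts, 6 usable)


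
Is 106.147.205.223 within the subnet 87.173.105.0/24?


Subnet network: 87.173.105.0
Test IP AND mask: 106.147.205.0
No, 106.147.205.223 is not in 87.173.105.0/24


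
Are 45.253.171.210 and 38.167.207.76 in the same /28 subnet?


Mask: 255.255.255.240
45.253.171.210 AND mask = 45.253.171.208
38.167.207.76 AND mask = 38.167.207.64
No, different subnets (45.253.171.208 vs 38.167.207.64)


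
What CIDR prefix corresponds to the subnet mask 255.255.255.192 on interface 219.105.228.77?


Binary: 11111111.11111111.11111111.11000000
Count leading 1s
Prefix: /26


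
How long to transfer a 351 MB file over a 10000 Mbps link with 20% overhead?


Effective throughput = 10000 * (1 - 20/100) = 8000 Mbps
File size in Mb = 351 * 8 = 2808 Mb
Time = 2808 / 8000
Time = 0.351 seconds


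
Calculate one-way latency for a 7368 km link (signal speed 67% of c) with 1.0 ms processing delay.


Speed = 0.67 * 3e5 km/s = 201000 km/s
Propagation delay = 7368 / 201000 = 0.0367 s = 36.6567 ms
Processing delay = 1.0 ms
Total one-way latency = 37.6567 ms


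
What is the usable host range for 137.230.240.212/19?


Network: 137.230.224.0
Broadcast: 137.230.255.255
First usable = network + 1
Last usable = broadcast - 1
Range: 137.230.224.1 to 137.230.255.254


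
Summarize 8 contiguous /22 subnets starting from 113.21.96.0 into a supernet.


Original prefix: /22
Number of subnets: 8 = 2^3
New prefix = 22 - 3 = 19
Supernet: 113.21.96.0/19


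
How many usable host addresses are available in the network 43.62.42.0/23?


Host bits = 32 - 23 = 9
Total addresses = 2^9 = 512
Usable = total - 2 (network and broadcast)
Usable hosts: 510


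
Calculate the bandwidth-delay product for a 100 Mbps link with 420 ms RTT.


BDP = bandwidth * RTT
= 100 Mbps * 420 ms
= 100 * 1e6 * 420 / 1000 bits
= 42000000 bits
= 5250000 bytes
= 5126.9531 KB
BDP = 42000000 bits (5250000 bytes)


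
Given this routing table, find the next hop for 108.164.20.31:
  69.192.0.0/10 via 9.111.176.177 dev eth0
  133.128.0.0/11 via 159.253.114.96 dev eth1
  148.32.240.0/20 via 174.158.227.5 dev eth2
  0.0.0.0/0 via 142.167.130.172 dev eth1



Longest prefix match for 108.164.20.31:
  /10 69.192.0.0: no
  /11 133.128.0.0: no
  /20 148.32.240.0: no
  /0 0.0.0.0: MATCH
Selected: next-hop 142.167.130.172 via eth1 (matched /0)


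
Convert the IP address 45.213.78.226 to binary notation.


45 = 00101101
213 = 11010101
78 = 01001110
226 = 11100010
Binary: 00101101.11010101.01001110.11100010


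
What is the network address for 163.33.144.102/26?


IP:   10100011.00100001.10010000.01100110
Mask: 11111111.11111111.11111111.11000000
AND operation:
Net:  10100011.00100001.10010000.01000000
Network: 163.33.144.64/26


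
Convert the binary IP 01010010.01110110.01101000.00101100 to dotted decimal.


01010010 = 82
01110110 = 118
01101000 = 104
00101100 = 44
IP: 82.118.104.44


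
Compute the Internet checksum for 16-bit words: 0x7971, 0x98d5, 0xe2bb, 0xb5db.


Sum all words (with carry folding):
+ 0x7971 = 0x7971
+ 0x98d5 = 0x1247
+ 0xe2bb = 0xf502
+ 0xb5db = 0xaade
One's complement: ~0xaade
Checksum = 0x5521


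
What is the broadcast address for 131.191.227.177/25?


Network: 131.191.227.128/25
Host bits = 7
Set all host bits to 1:
Broadcast: 131.191.227.255


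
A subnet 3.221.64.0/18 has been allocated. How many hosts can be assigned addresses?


Host bits = 32 - 18 = 14
Total addresses = 2^14 = 16384
Usable = total - 2 (network and broadcast)
Usable hosts: 16382


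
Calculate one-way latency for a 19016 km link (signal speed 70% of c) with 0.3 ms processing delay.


Speed = 0.7 * 3e5 km/s = 210000 km/s
Propagation delay = 19016 / 210000 = 0.0906 s = 90.5524 ms
Processing delay = 0.3 ms
Total one-way latency = 90.8524 ms


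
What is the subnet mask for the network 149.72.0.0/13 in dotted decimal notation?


/13 means 13 network bits, 19 host bits
Binary: 11111111111110000000000000000000
Mask: 255.248.0.0


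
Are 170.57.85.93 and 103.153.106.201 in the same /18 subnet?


Mask: 255.255.192.0
170.57.85.93 AND mask = 170.57.64.0
103.153.106.201 AND mask = 103.153.64.0
No, different subnets (170.57.64.0 vs 103.153.64.0)


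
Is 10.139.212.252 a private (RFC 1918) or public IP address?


RFC 1918 private ranges:
  10.0.0.0/8 (10.0.0.0 - 10.255.255.255)
  172.16.0.0/12 (172.16.0.0 - 172.31.255.255)
  192.168.0.0/16 (192.168.0.0 - 192.168.255.255)
Private (in 10.0.0.0/8)


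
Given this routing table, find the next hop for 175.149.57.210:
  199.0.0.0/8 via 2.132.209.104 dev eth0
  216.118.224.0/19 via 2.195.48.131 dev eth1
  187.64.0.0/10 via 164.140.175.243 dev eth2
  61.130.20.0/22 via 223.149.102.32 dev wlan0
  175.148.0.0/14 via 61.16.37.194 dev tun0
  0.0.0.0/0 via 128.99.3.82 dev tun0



Longest prefix match for 175.149.57.210:
  /8 199.0.0.0: no
  /19 216.118.224.0: no
  /10 187.64.0.0: no
  /22 61.130.20.0: no
  /14 175.148.0.0: MATCH
  /0 0.0.0.0: MATCH
Selected: next-hop 61.16.37.194 via tun0 (matched /14)


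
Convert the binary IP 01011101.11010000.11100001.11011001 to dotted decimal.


01011101 = 93
11010000 = 208
11100001 = 225
11011001 = 217
IP: 93.208.225.217
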